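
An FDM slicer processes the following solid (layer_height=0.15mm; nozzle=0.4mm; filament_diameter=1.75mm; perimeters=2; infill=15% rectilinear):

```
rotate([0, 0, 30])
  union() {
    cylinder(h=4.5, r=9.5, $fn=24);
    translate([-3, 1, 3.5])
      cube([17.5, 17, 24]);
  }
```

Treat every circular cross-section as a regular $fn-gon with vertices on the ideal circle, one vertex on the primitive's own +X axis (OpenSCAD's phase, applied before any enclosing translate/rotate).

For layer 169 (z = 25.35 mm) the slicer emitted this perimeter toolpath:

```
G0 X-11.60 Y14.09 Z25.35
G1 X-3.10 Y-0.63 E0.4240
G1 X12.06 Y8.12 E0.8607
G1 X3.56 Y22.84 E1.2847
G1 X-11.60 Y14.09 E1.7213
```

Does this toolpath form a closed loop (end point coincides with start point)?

Start point (G0): (-11.60, 14.09). End point (last G1): the path returns to the start — closed.

yes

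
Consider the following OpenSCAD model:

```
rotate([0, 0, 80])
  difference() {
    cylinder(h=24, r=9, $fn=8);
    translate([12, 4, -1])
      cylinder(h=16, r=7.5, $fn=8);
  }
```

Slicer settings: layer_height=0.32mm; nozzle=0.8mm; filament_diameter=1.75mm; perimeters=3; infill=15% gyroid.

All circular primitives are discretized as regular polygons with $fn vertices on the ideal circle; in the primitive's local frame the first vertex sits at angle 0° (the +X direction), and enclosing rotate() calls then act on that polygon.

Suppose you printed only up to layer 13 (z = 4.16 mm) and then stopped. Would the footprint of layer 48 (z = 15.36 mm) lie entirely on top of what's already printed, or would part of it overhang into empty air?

part overhangs

Compare the two slices. At z = 4.16: the cylinder: section is a regular 8-gon, circumradius r=9 (area = (8/2)·9.000²·sin(360°/8) = 229.10 mm²); the r=7.5 cylinder at (12, 4) contributes a regular 8-gon of circumradius 7.5 (area = (8/2)·7.500²·sin(360°/8) = 159.10 mm²); Subtracting the remaining from the first: starting from the r=9 cylinder (229.10 mm²), the r=7.5 cylinder at (12, 4) partially overlaps it — only the 19.47 mm² overlap (of its 159.10 mm²) is removed, clipping the outline — area = 209.63 mm²; (rotated 80° about Z; rotation is an isometry so areas/perimeters/island counts are preserved). At z = 15.36: the cylinder: section is a regular 8-gon, circumradius r=9 (area = (8/2)·9.000²·sin(360°/8) = 229.10 mm²); the cylinder at (12, 4) does not reach this height (z outside [-1, 15]); After the difference (first − rest): none of the subtracted shapes is present at this height, so the r=9 cylinder is unchanged — area = 229.10 mm²; (whole slice rotated 80° about Z — lengths, areas and connectivity unchanged). Checking containment: at z = 15.36 the cross-section extends beyond the z = 4.16 cross-section by about 19.47 mm².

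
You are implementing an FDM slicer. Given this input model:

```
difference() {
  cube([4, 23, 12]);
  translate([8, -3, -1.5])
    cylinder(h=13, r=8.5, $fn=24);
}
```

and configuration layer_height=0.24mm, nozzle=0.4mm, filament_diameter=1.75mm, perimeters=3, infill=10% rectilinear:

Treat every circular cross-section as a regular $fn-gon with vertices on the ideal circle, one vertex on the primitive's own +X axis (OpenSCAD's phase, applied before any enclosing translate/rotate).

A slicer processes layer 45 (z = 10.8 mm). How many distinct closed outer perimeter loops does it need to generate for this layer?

At z = 10.8 mm: the cube is present — its section is the full 4×23 rectangle; the r=8.5 cylinder at (8, -3) contributes a regular 24-gon of circumradius 8.5; After the difference (first − rest): starting from the 4×23 cube, the r=8.5 cylinder at (8, -3) partially overlaps it — only the 10.79 mm² overlap (of its 224.40 mm²) is removed, clipping the outline — 1 connected region. The result has 1 disconnected region.

1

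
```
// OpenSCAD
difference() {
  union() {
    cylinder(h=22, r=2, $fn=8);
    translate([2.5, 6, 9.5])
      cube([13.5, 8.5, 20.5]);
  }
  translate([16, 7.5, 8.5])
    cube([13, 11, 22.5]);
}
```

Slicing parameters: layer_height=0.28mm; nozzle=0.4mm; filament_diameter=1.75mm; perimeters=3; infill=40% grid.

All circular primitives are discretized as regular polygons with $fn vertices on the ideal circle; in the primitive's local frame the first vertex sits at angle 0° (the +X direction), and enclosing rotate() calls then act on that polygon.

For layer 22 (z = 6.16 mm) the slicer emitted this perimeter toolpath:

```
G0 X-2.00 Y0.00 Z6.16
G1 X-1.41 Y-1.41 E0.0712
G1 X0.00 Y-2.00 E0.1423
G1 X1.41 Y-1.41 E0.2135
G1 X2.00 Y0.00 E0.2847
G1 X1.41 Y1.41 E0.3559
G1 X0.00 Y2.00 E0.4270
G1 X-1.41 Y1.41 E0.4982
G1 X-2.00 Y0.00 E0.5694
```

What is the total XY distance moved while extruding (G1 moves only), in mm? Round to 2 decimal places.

Sum the Euclidean lengths of each G1 segment: total = 12.23 mm.

12.23 mm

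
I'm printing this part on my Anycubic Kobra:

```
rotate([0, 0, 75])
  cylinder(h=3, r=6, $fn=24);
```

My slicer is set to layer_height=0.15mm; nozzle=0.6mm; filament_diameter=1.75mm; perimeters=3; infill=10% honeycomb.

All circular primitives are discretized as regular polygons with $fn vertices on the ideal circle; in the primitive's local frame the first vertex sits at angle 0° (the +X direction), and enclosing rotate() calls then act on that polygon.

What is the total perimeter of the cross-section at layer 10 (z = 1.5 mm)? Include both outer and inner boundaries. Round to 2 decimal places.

At z = 1.5 mm: the r=6 cylinder contributes a regular 24-gon of circumradius 6 (perimeter = 2·24·6.000·sin(180°/24) = 37.59 mm); (rotated 75° about Z; rotation is an isometry so areas/perimeters/island counts are preserved). Overall, the cross-section is a single solid region. Total boundary length (outer) = 37.59 mm.

37.59 mm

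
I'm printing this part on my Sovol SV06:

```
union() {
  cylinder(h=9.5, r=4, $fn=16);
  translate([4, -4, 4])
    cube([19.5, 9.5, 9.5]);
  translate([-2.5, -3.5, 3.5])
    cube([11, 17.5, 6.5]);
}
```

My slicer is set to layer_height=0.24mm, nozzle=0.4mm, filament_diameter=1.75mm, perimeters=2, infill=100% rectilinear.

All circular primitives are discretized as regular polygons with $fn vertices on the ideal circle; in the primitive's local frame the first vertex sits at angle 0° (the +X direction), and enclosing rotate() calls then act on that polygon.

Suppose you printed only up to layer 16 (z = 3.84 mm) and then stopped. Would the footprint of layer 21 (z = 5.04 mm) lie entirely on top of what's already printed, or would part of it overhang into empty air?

part overhangs

Compare the two slices. At z = 3.84: the r=4 cylinder gives a regular 16-gon of circumradius 4 (constant along its height) (area = (16/2)·4.000²·sin(360°/16) = 48.98 mm²); the cube at (4, -4) is absent (z outside [4, 13.5]); the cube at (-2.5, -3.5) (footprint 11×17.5) is included at this height (area 192.50 mm²); Taking the union: the regions partially overlap — summed areas 241.48 mm² minus the doubly-counted overlap 41.69 mm² gives 199.80 mm² — area = 199.80 mm². At z = 5.04: the r=4 cylinder gives a regular 16-gon of circumradius 4 (constant along its height) (area = (16/2)·4.000²·sin(360°/16) = 48.98 mm²); the 19.5×9.5 cube at (4, -4) contributes its full rectangle (area 185.25 mm²); the cube at (-2.5, -3.5) (footprint 11×17.5) is included at this height (area 192.50 mm²); Merging all regions: the regions partially overlap — summed areas 426.73 mm² minus the doubly-counted overlap 82.19 mm² gives 344.55 mm² — area = 344.55 mm². Checking containment: at z = 5.04 the cross-section extends beyond the z = 3.84 cross-section by about 144.75 mm².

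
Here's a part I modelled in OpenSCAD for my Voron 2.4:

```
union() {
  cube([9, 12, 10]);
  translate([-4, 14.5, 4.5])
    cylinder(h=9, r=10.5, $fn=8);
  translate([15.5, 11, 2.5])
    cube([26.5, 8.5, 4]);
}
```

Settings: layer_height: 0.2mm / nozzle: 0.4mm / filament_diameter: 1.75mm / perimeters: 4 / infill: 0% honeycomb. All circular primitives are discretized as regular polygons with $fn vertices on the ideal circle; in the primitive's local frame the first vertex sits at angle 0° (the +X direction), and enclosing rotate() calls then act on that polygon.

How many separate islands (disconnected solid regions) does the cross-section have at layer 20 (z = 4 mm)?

2

At z = 4 mm: the cube (footprint 9×12) is included at this height; the cylinder at (-4, 14.5) does not reach this height (z outside [4.5, 13.5]); the cube at (15.5, 11) (footprint 26.5×8.5) is included at this height; Merging all regions: the 2 present regions are separate (no shared area or edge), so areas and boundary lengths simply add and each stays a separate island — 2 connected regions. Overall, the cross-section has 2 separate islands. Island count = 2.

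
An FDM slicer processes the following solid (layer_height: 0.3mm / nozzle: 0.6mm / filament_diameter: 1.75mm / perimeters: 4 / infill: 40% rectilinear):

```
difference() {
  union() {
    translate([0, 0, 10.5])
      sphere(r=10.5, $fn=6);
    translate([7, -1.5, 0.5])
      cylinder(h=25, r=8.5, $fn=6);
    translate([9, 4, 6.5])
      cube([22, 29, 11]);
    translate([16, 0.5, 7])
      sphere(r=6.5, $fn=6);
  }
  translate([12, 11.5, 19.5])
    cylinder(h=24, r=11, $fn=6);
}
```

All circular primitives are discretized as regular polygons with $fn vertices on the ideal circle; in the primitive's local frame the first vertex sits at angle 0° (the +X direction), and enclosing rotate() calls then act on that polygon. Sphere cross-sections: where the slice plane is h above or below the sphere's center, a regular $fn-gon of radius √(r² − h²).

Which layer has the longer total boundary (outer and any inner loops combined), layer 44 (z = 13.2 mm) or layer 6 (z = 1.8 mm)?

Layer 44 (z = 13.2): the sphere: section is a regular 6-gon, circumradius = √(r²−h²) = √(10.5²−2.7²) = 10.147 (perimeter = 2·6·10.147·sin(180°/6) = 60.88 mm); the r=8.5 cylinder at (7, -1.5) contributes a regular 6-gon of circumradius 8.5 (perimeter = 2·6·8.500·sin(180°/6) = 51.00 mm); the 22×29 cube at (9, 4) contributes its full rectangle (perimeter 102.00 mm); the r=6.5 sphere at (16, 0.5) slices to a regular 6-gon of circumradius 1.952 (√(r²−h²) with h=6.2 from center) (perimeter = 2·6·1.952·sin(180°/6) = 11.71 mm); Taking the union: the regions partially overlap (shared area 113.16 mm²), so the edge portions inside another operand are dropped and the merged outline is re-measured after clipping — boundary = 171.00 mm; the cylinder at (12, 11.5) does not reach this height (z outside [19.5, 43.5]); Subtracting the remaining from the first: none of the subtracted shapes is present at this height, so that combined region is unchanged — boundary = 171.00 mm. So its perimeter = 171.00 mm. Layer 6 (z = 1.8): the r=10.5 sphere slices to a regular 6-gon of circumradius 5.879 (√(r²−h²) with h=8.7 from center) (perimeter = 2·6·5.879·sin(180°/6) = 35.27 mm); the r=8.5 cylinder at (7, -1.5) gives a regular 6-gon of circumradius 8.5 (constant along its height) (perimeter = 2·6·8.500·sin(180°/6) = 51.00 mm); the cube at (9, 4) is absent (z outside [6.5, 17.5]); the r=6.5 sphere at (16, 0.5) slices to a regular 6-gon of circumradius 3.900 (√(r²−h²) with h=5.2 from center) (perimeter = 2·6·3.900·sin(180°/6) = 23.40 mm); Taking the union: the regions partially overlap (shared area 52.58 mm²), so the edge portions inside another operand are dropped and the merged outline is re-measured after clipping — boundary = 70.21 mm; the cylinder at (12, 11.5) is absent (z outside [19.5, 43.5]); Subtracting the remaining from the first: none of the subtracted shapes is present at this height, so that combined region is unchanged — boundary = 70.21 mm. So its perimeter = 70.21 mm. Layer 44 is larger (171.00 vs 70.21 mm).

layer 44 (z = 13.2 mm)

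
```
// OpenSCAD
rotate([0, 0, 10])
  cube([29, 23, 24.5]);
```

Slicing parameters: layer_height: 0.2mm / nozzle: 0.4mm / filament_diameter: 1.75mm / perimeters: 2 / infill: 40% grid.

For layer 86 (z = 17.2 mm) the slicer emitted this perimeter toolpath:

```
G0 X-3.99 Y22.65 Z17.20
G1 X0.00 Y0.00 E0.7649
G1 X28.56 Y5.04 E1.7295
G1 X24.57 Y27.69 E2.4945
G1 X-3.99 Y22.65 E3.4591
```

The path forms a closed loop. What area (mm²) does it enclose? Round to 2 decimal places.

666.99 mm²

Apply the shoelace formula to the sequence of (X, Y) vertices; enclosed area = 666.99 mm².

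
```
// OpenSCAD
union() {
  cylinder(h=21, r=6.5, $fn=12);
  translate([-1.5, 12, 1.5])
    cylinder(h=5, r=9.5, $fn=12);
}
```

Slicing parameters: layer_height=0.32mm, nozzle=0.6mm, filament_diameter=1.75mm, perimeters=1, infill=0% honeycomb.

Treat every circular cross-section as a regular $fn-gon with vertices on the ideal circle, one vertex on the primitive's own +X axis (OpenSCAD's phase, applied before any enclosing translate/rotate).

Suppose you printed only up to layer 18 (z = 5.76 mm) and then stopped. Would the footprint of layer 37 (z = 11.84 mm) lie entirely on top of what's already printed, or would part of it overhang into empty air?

Compare the two slices. At z = 5.76: the cylinder: section is a regular 12-gon, circumradius r=6.5 (area = (12/2)·6.500²·sin(360°/12) = 126.75 mm²); the r=9.5 cylinder at (-1.5, 12) contributes a regular 12-gon of circumradius 9.5 (area = (12/2)·9.500²·sin(360°/12) = 270.75 mm²); Combining (union): the regions partially overlap — summed areas 397.50 mm² minus the doubly-counted overlap 23.39 mm² gives 374.11 mm² — area = 374.11 mm². At z = 11.84: the r=6.5 cylinder gives a regular 12-gon of circumradius 6.5 (constant along its height) (area = (12/2)·6.500²·sin(360°/12) = 126.75 mm²); the cylinder at (-1.5, 12) is not intersected at this z (z outside [1.5, 6.5]); Merging all regions: only the r=6.5 cylinder is present, so the union is just that shape — area = 126.75 mm². Checking containment: the cross-section at z = 11.84 is a subset of the cross-section at z = 5.76.

entirely on top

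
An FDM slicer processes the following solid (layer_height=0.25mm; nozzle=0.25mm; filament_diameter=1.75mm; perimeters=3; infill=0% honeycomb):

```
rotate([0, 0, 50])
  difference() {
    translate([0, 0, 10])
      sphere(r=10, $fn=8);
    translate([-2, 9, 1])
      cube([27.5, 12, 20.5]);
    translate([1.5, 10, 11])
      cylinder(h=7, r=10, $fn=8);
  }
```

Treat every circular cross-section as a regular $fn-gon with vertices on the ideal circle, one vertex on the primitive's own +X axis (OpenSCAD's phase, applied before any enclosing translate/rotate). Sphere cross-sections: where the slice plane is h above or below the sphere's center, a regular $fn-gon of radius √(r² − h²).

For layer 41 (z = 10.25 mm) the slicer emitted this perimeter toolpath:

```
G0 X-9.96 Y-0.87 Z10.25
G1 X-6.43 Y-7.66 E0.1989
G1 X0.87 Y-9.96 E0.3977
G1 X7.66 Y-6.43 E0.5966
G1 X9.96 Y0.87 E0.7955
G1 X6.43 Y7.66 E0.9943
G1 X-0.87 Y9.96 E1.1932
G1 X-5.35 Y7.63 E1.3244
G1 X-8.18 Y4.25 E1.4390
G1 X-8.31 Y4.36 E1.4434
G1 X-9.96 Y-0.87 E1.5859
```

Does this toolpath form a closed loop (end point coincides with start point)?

yes

Start point (G0): (-9.96, -0.87). End point (last G1): the path returns to the start — closed.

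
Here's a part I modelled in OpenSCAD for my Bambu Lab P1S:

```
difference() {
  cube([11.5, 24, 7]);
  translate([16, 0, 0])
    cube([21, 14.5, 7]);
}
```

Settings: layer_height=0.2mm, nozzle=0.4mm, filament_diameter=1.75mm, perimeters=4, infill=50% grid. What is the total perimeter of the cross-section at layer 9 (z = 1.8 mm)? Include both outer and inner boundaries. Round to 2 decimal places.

71.00 mm

At z = 1.8 mm: the 11.5×24 cube contributes its full rectangle (perimeter 71.00 mm); the cube at (16, 0) is present — its section is the full 21×14.5 rectangle (perimeter 71.00 mm); Subtracting the remaining from the first: starting from the 11.5×24 cube, the 21×14.5 cube at (16, 0) misses the remaining region (no effect) — boundary = 71.00 mm. Overall, the cross-section is a single solid region. Total boundary length (outer) = 71.00 mm.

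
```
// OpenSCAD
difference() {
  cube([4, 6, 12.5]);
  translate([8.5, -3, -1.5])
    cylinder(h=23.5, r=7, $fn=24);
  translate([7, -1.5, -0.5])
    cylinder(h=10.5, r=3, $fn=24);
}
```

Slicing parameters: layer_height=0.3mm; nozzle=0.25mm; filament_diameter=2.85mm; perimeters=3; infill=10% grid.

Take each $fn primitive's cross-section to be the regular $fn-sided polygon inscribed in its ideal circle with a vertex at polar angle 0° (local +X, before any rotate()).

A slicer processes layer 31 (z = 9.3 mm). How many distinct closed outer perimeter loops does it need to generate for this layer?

At z = 9.3 mm: the 4×6 cube contributes its full rectangle; the cylinder at (8.5, -3): section is a regular 24-gon, circumradius r=7; the r=3 cylinder at (7, -1.5) gives a regular 24-gon of circumradius 3 (constant along its height); Subtracting the remaining from the first: starting from the 4×6 cube, the r=7 cylinder at (8.5, -3) partially overlaps it — only the 2.37 mm² overlap (of its 152.19 mm²) is removed, clipping the outline; the r=3 cylinder at (7, -1.5) misses the remaining region (no effect) — 1 connected region. The result has 1 disconnected region.

1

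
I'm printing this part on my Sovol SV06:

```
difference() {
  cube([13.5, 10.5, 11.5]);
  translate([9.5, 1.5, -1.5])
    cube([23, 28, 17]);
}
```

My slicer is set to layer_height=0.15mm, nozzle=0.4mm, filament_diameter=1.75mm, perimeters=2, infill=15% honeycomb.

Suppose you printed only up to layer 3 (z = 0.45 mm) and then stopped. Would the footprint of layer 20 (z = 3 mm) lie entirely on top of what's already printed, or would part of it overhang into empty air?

entirely on top

Compare the two slices. At z = 0.45: the cube (footprint 13.5×10.5) is included at this height (area 141.75 mm²); the 23×28 cube at (9.5, 1.5) contributes its full rectangle (area 644.00 mm²); Subtracting the remaining from the first: starting from the 13.5×10.5 cube (141.75 mm²), the 23×28 cube at (9.5, 1.5) partially overlaps it — only the 36.00 mm² overlap (of its 644.00 mm²) is removed, clipping the outline — area = 105.75 mm². At z = 3: the cube (footprint 13.5×10.5) is included at this height (area 141.75 mm²); the cube at (9.5, 1.5) (footprint 23×28) is included at this height (area 644.00 mm²); After the difference (first − rest): starting from the 13.5×10.5 cube (141.75 mm²), the 23×28 cube at (9.5, 1.5) partially overlaps it — only the 36.00 mm² overlap (of its 644.00 mm²) is removed, clipping the outline — area = 105.75 mm². Checking containment: the cross-section at z = 3 is a subset of the cross-section at z = 0.45.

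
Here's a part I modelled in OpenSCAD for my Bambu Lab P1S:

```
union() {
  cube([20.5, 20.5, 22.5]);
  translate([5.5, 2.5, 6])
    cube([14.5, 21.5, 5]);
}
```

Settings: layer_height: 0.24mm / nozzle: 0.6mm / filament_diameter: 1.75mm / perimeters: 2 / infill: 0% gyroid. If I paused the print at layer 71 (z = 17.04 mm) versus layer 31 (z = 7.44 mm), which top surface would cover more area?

Layer 71 (z = 17.04): the cube (footprint 20.5×20.5) is included at this height (area 420.25 mm²); the cube at (5.5, 2.5) is absent (z outside [6, 11]); Taking the union: only the 20.5×20.5 cube is present, so the union is just that shape — area = 420.25 mm². So its area = 420.25 mm². Layer 31 (z = 7.44): the 20.5×20.5 cube contributes its full rectangle (area 420.25 mm²); the cube at (5.5, 2.5) (footprint 14.5×21.5) is included at this height (area 311.75 mm²); Taking the union: the regions partially overlap — summed areas 732.00 mm² minus the doubly-counted overlap 261.00 mm² gives 471.00 mm² — area = 471.00 mm². So its area = 471.00 mm². Layer 31 is larger (471.00 vs 420.25 mm²).

layer 31 (z = 7.44 mm)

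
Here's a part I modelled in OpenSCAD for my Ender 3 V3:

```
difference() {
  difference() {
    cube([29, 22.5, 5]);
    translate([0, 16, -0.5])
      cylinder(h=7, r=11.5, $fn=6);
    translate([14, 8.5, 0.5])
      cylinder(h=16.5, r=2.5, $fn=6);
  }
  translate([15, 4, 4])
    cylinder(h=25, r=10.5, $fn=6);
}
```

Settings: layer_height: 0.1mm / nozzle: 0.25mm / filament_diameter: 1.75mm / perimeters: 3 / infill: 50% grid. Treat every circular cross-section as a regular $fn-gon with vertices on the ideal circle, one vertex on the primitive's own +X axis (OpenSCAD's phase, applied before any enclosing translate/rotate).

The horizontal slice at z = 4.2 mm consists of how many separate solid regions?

At z = 4.2 mm: the 29×22.5 cube contributes its full rectangle; the cylinder at (0, 16): section is a regular 6-gon, circumradius r=11.5; the r=2.5 cylinder at (14, 8.5) gives a regular 6-gon of circumradius 2.5 (constant along its height); Taking the first minus the rest: starting from the 29×22.5 cube, the r=11.5 cylinder at (0, 16) partially overlaps it — only the 148.45 mm² overlap (of its 343.60 mm²) is removed, clipping the outline; the r=2.5 cylinder at (14, 8.5) lies wholly inside it (removes its full 16.24 mm² and its 15.00 mm outline becomes a hole wall) — 1 connected region with 1 hole; the r=10.5 cylinder at (15, 4) contributes a regular 6-gon of circumradius 10.5; After the difference (first − rest): starting from that combined region, the r=10.5 cylinder at (15, 4) partially overlaps it — only the 201.24 mm² overlap (of its 286.44 mm²) is removed, clipping the outline — 2 connected regions. The result has 2 disconnected regions.

2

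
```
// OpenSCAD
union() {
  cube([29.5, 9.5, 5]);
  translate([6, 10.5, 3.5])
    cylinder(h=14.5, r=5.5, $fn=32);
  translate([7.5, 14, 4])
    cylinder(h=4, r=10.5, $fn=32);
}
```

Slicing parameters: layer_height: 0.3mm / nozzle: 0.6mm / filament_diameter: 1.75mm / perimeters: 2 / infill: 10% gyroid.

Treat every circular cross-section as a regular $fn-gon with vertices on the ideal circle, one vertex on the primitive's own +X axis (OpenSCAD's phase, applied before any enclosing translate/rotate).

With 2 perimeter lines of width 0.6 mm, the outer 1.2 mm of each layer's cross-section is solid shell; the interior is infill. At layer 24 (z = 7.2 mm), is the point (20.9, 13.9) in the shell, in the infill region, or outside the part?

At z = 7.2 mm: the cube does not reach this height (z outside [0, 5]); the cylinder at (6, 10.5): section is a regular 32-gon, circumradius r=5.5; the cylinder at (7.5, 14): section is a regular 32-gon, circumradius r=10.5; Merging all regions: the r=5.5 cylinder at (6, 10.5) lies entirely inside the r=10.5 cylinder at (7.5, 14), so the union is just the r=10.5 cylinder at (7.5, 14) — 1 connected region. Overall, the cross-section is a single solid region. The nearest boundary edge runs (17.80, 16.05)→(18.00, 14.00); distance from the point to it = 2.90 mm. The point is not inside any of the regions above, so it lies outside the cross-section (2.90 mm from the nearest boundary).

outside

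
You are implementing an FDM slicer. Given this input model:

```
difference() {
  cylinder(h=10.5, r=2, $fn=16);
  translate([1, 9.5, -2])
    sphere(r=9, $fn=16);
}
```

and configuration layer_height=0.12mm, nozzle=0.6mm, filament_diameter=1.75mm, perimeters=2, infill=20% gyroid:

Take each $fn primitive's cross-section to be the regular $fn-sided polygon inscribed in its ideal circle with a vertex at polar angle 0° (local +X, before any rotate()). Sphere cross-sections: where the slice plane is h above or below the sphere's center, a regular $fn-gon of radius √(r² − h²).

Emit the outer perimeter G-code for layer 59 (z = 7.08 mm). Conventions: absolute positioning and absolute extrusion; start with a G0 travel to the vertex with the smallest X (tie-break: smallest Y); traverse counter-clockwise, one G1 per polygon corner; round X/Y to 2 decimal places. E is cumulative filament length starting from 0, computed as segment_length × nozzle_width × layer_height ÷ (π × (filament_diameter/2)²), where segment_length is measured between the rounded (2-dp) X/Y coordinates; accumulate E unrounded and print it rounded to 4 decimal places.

G0 X-2.00 Y0.00 Z7.08
G1 X-1.85 Y-0.77 E0.0235
G1 X-1.41 Y-1.41 E0.0467
G1 X-0.77 Y-1.85 E0.0700
G1 X0.00 Y-2.00 E0.0935
G1 X0.77 Y-1.85 E0.1169
G1 X1.41 Y-1.41 E0.1402
G1 X1.85 Y-0.77 E0.1634
G1 X2.00 Y0.00 E0.1869
G1 X1.85 Y0.77 E0.2104
G1 X1.41 Y1.41 E0.2337
G1 X0.77 Y1.85 E0.2569
G1 X0.00 Y2.00 E0.2804
G1 X-0.77 Y1.85 E0.3039
G1 X-1.41 Y1.41 E0.3271
G1 X-1.85 Y0.77 E0.3504
G1 X-2.00 Y0.00 E0.3738

At z = 7.08 mm: the r=2 cylinder contributes a regular 16-gon of circumradius 2; the sphere at (1, 9.5) is absent (|z−center|=9.080 > r=9); Subtracting the remaining from the first: none of the subtracted shapes is present at this height, so the r=2 cylinder is unchanged — 1 connected region. The outline is a single polygon with 16 vertices. Extrusion per mm of travel: 0.6 × 0.12 / (π × 0.875²) = 0.029934. Accumulating E over each segment gives final E = 0.3738.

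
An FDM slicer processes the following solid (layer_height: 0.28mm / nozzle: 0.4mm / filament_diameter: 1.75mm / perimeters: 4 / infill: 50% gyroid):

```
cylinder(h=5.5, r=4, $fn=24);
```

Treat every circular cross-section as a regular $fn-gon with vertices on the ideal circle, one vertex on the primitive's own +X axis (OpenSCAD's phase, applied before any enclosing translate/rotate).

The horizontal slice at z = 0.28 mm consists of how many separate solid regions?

At z = 0.28 mm: the cylinder: section is a regular 24-gon, circumradius r=4. The result has 1 disconnected region.

1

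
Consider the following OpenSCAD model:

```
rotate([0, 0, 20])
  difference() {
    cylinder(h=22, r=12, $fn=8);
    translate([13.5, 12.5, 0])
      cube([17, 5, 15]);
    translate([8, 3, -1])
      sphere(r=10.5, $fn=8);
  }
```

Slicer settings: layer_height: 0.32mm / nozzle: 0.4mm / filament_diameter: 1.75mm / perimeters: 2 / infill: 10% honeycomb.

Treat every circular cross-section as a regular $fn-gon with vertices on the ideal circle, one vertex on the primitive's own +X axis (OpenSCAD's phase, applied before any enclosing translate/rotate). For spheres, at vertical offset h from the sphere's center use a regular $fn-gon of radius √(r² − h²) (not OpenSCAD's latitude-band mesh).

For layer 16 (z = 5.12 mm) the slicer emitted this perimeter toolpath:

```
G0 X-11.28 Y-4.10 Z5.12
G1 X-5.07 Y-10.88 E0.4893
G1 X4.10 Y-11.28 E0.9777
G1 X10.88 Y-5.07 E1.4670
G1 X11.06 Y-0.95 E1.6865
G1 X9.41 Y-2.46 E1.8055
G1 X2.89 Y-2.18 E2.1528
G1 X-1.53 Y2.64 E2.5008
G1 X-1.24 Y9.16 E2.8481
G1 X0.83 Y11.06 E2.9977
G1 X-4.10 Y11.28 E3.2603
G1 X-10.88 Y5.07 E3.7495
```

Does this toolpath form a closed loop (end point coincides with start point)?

Start point (G0): (-11.28, -4.10). End point (last G1): the path does not return to the start — open.

no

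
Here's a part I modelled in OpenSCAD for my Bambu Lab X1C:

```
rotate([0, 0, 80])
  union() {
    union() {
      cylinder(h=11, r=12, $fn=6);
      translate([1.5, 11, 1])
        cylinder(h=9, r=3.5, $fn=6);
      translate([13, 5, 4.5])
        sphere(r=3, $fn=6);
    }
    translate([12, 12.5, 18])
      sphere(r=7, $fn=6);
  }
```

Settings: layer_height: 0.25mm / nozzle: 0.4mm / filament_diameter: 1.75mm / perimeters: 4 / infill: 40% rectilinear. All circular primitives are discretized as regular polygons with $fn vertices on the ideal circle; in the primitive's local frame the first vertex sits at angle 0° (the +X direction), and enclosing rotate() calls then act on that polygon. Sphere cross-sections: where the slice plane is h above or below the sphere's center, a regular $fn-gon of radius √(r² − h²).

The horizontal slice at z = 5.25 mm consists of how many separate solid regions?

2

At z = 5.25 mm: the cylinder: section is a regular 6-gon, circumradius r=12; the r=3.5 cylinder at (1.5, 11) contributes a regular 6-gon of circumradius 3.5; the r=3 sphere at (13, 5) slices to a regular 6-gon of circumradius 2.905 (√(r²−h²) with h=0.75 from center); Merging all regions: the regions partially overlap (shared area 11.87 mm²), so overlapping operands fuse into one piece — 2 connected regions; the sphere at (12, 12.5) is absent (|z−center|=12.750 > r=7); Taking the union: only that combined region is present, so the union is just that shape — 2 connected regions; (rotated 80° about Z; rotation is an isometry so areas/perimeters/island counts are preserved). The result has 2 disconnected regions.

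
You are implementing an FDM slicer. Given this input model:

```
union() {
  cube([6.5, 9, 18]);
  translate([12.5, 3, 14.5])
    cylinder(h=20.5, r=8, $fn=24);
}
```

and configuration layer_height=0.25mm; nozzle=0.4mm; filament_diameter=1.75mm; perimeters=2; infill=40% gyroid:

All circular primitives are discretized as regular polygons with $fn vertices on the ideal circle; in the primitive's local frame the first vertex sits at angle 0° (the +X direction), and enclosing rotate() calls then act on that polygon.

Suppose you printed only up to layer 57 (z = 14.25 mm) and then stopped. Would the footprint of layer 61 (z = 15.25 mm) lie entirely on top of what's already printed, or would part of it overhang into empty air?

part overhangs

Compare the two slices. At z = 14.25: the cube (footprint 6.5×9) is included at this height (area 58.50 mm²); the cylinder at (12.5, 3) is not intersected at this z (z outside [14.5, 35]); Merging all regions: only the 6.5×9 cube is present, so the union is just that shape — area = 58.50 mm². At z = 15.25: the cube is present — its section is the full 6.5×9 rectangle (area 58.50 mm²); the r=8 cylinder at (12.5, 3) contributes a regular 24-gon of circumradius 8 (area = (24/2)·8.000²·sin(360°/24) = 198.77 mm²); Merging all regions: the regions partially overlap — summed areas 257.27 mm² minus the doubly-counted overlap 12.27 mm² gives 245.01 mm² — area = 245.01 mm². Checking containment: at z = 15.25 the cross-section extends beyond the z = 14.25 cross-section by about 186.51 mm².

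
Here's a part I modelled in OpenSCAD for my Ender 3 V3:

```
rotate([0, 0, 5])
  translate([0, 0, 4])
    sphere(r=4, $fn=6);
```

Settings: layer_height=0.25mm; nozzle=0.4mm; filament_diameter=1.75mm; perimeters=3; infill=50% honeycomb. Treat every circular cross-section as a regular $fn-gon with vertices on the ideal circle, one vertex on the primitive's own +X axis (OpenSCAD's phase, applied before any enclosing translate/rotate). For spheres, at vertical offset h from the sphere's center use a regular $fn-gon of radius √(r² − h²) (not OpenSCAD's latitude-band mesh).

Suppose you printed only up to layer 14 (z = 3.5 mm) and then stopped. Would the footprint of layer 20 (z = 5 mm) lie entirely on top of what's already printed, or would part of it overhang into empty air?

Compare the two slices. At z = 3.5: the sphere: section is a regular 6-gon, circumradius = √(r²−h²) = √(4²−0.5²) = 3.969 (area = (6/2)·3.969²·sin(360°/6) = 40.92 mm²); (rotated 5° about Z; rotation is an isometry so areas/perimeters/island counts are preserved). At z = 5: the sphere: section is a regular 6-gon, circumradius = √(r²−h²) = √(4²−1²) = 3.873 (area = (6/2)·3.873²·sin(360°/6) = 38.97 mm²); (rotated 5° about Z; rotation is an isometry so areas/perimeters/island counts are preserved). Checking containment: the cross-section at z = 5 is a subset of the cross-section at z = 3.5.

entirely on top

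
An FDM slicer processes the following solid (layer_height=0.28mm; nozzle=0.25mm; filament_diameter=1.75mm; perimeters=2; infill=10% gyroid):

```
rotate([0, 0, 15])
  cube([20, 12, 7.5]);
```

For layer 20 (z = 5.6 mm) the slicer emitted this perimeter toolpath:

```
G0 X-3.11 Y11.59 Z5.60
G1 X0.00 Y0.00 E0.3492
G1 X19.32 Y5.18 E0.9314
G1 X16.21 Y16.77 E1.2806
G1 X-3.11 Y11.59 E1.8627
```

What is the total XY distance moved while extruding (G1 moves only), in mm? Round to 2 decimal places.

Sum the Euclidean lengths of each G1 segment: total = 64.00 mm.

64.00 mm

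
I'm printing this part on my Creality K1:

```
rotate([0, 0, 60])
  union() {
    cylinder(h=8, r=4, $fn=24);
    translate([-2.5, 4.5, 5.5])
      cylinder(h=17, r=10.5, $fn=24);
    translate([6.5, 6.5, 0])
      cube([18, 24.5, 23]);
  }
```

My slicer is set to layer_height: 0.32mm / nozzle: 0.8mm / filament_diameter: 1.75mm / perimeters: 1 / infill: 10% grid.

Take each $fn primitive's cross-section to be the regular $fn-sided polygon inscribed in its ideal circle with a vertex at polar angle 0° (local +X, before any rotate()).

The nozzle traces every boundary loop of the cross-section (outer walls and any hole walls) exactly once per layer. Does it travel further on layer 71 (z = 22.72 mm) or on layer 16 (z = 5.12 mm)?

Layer 71 (z = 22.72): the cylinder is absent (z outside [0, 8]); the cylinder at (-2.5, 4.5) is absent (z outside [5.5, 22.5]); the 18×24.5 cube at (6.5, 6.5) contributes its full rectangle (perimeter 85.00 mm); Merging all regions: only the 18×24.5 cube at (6.5, 6.5) is present, so the union is just that shape — boundary = 85.00 mm; (rotated 60° about Z; rotation is an isometry so areas/perimeters/island counts are preserved). So its perimeter = 85.00 mm. Layer 16 (z = 5.12): the cylinder: section is a regular 24-gon, circumradius r=4 (perimeter = 2·24·4.000·sin(180°/24) = 25.06 mm); the cylinder at (-2.5, 4.5) does not reach this height (z outside [5.5, 22.5]); the cube at (6.5, 6.5) is present — its section is the full 18×24.5 rectangle (perimeter 85.00 mm); Combining (union): the 2 present regions are separate (no shared area or edge), so areas and boundary lengths simply add and each stays a separate island — boundary = 110.06 mm; (whole slice rotated 60° about Z — lengths, areas and connectivity unchanged). So its perimeter = 110.06 mm. Layer 16 is larger (110.06 vs 85.00 mm).

layer 16 (z = 5.12 mm)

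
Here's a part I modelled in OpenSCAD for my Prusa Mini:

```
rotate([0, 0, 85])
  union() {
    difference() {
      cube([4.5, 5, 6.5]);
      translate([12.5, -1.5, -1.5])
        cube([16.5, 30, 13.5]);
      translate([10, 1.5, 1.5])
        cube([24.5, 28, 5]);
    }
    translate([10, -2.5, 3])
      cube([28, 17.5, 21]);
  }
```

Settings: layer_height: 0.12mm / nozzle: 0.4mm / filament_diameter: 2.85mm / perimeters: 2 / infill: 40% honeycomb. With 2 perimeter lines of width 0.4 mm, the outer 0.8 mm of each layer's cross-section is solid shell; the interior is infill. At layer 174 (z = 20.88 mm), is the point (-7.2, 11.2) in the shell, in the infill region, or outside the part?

shell

At z = 20.88 mm: the cube is absent (z outside [0, 6.5]); the cube at (12.5, -1.5) does not reach this height (z outside [-1.5, 12]); the cube at (10, 1.5) is absent (z outside [1.5, 6.5]); Taking the first minus the rest: the first operand is absent here, so nothing remains; the cube at (10, -2.5) (footprint 28×17.5) is included at this height; Merging all regions: only the 28×17.5 cube at (10, -2.5) is present, so the union is just that shape — 1 connected region; (rotated 85° about Z; rotation is an isometry so areas/perimeters/island counts are preserved). Overall, the cross-section is a single solid region. Undo the 85° rotation: the query point maps to (10.530, 8.149) in the un-rotated model frame. The nearest boundary edge runs (10.00, 15.00)→(10.00, -2.50); distance from the point to it = 0.53 mm. The point is inside the cross-section, 0.53 mm from the nearest boundary — within the 0.8 mm shell band (2 × 0.4).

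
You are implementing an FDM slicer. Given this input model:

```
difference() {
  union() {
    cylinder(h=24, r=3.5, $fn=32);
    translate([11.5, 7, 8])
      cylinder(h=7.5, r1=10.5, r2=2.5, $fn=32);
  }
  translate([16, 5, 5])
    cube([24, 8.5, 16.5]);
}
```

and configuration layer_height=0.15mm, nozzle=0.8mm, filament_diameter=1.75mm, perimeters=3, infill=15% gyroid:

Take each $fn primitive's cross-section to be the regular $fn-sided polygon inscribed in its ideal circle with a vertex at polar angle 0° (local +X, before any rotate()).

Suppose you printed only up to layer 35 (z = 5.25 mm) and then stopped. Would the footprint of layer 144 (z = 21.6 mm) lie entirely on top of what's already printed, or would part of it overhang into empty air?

Compare the two slices. At z = 5.25: the cylinder: section is a regular 32-gon, circumradius r=3.5 (area = (32/2)·3.500²·sin(360°/32) = 38.24 mm²); the cone at (11.5, 7) does not reach this height (z outside [8, 15.5]); Taking the union: only the r=3.5 cylinder is present, so the union is just that shape — area = 38.24 mm²; the cube at (16, 5) is present — its section is the full 24×8.5 rectangle (area 204.00 mm²); After the difference (first − rest): starting from the result so far (38.24 mm²), the 24×8.5 cube at (16, 5) misses the remaining region (no effect) — area = 38.24 mm². At z = 21.6: the r=3.5 cylinder contributes a regular 32-gon of circumradius 3.5 (area = (32/2)·3.500²·sin(360°/32) = 38.24 mm²); the cone at (11.5, 7) does not reach this height (z outside [8, 15.5]); Merging all regions: only the r=3.5 cylinder is present, so the union is just that shape — area = 38.24 mm²; the cube at (16, 5) is absent (z outside [5, 21.5]); Subtracting the remaining from the first: none of the subtracted shapes is present at this height, so that combined region is unchanged — area = 38.24 mm². Checking containment: the cross-section at z = 21.6 is a subset of the cross-section at z = 5.25.

entirely on top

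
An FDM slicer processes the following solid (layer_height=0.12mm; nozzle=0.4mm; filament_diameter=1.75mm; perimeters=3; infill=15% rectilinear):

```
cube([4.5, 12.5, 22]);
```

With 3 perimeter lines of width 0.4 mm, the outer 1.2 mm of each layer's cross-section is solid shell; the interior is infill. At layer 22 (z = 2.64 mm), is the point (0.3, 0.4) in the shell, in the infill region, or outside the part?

At z = 2.64 mm: the cube (footprint 4.5×12.5) is included at this height. Overall, the cross-section is a single solid region. The nearest boundary edge runs (0.00, 12.50)→(0.00, 0.00); distance from the point to it = 0.30 mm. The point is inside the cross-section, 0.30 mm from the nearest boundary — within the 1.2 mm shell band (3 × 0.4).

shell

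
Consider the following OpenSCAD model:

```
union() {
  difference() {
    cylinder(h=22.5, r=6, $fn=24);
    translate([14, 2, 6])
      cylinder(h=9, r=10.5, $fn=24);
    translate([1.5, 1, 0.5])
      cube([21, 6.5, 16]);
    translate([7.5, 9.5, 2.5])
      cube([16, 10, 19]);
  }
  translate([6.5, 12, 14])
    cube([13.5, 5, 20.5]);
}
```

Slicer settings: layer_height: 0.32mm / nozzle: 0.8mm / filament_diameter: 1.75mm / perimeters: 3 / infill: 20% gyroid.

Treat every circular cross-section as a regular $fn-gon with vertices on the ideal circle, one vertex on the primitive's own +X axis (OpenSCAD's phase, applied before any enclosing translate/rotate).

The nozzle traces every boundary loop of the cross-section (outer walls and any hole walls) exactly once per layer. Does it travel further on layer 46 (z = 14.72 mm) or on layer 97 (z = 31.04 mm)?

Layer 46 (z = 14.72): the r=6 cylinder contributes a regular 24-gon of circumradius 6 (perimeter = 2·24·6.000·sin(180°/24) = 37.59 mm); the cylinder at (14, 2): section is a regular 24-gon, circumradius r=10.5 (perimeter = 2·24·10.500·sin(180°/24) = 65.79 mm); the 21×6.5 cube at (1.5, 1) contributes its full rectangle (perimeter 55.00 mm); the cube at (7.5, 9.5) is present — its section is the full 16×10 rectangle (perimeter 52.00 mm); Subtracting the remaining from the first: starting from the r=6 cylinder, the r=10.5 cylinder at (14, 2) partially overlaps it — only the 12.16 mm² overlap (of its 342.42 mm²) is removed, clipping the outline; the 21×6.5 cube at (1.5, 1) partially overlaps it — only the 9.30 mm² overlap (of its 136.50 mm²) is removed, clipping the outline; the 16×10 cube at (7.5, 9.5) misses the remaining region (no effect) — boundary = 37.67 mm; the 13.5×5 cube at (6.5, 12) contributes its full rectangle (perimeter 37.00 mm); Combining (union): the 2 present regions are separate (no shared area or edge), so areas and boundary lengths simply add and each stays a separate island — boundary = 74.67 mm. So its perimeter = 74.67 mm. Layer 97 (z = 31.04): the cylinder is not intersected at this z (z outside [0, 22.5]); the cylinder at (14, 2) is absent (z outside [6, 15]); the cube at (1.5, 1) does not reach this height (z outside [0.5, 16.5]); the cube at (7.5, 9.5) is not intersected at this z (z outside [2.5, 21.5]); Subtracting the remaining from the first: the first operand is absent here, so nothing remains; the 13.5×5 cube at (6.5, 12) contributes its full rectangle (perimeter 37.00 mm); Combining (union): only the 13.5×5 cube at (6.5, 12) is present, so the union is just that shape — boundary = 37.00 mm. So its perimeter = 37.00 mm. Layer 46 is larger (74.67 vs 37.00 mm).

layer 46 (z = 14.72 mm)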